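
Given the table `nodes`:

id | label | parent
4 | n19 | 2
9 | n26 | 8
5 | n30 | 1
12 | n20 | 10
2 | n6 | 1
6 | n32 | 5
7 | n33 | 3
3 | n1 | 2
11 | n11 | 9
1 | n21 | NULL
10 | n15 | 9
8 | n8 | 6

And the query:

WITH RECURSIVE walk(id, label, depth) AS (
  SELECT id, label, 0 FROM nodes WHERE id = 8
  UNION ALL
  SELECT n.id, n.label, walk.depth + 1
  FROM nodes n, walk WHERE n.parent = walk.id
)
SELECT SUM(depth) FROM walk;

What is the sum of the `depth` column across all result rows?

Base: id=8 (n8) at depth 0.
Iteration 1: rows with parent in {8} -> n26 (id 9, depth 1).
Iteration 2: rows with parent in {9} -> n15 (id 10, depth 2), n11 (id 11, depth 2).
Iteration 3: rows with parent in {10,11} -> n20 (id 12, depth 3).
Iteration 4: no rows with parent in {12}; recursion stops.
SUM(depth) = 0 + 1 + 2 + 2 + 3 = 8.

8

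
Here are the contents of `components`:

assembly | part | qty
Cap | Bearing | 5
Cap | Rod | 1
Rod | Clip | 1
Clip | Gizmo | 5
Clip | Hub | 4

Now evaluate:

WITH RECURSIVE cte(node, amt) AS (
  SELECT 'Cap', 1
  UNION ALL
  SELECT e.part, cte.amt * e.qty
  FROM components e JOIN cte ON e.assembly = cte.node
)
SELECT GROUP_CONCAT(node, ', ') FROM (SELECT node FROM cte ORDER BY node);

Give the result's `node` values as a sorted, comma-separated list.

Base: (Cap, amt=1).
Iteration 1: components of {Cap} -> Bearing = 1*5 = 5, Rod = 1*1 = 1.
Iteration 2: components of {Bearing,Rod} -> Clip = 1*1 = 1.
Iteration 3: components of {Clip} -> Gizmo = 1*5 = 5, Hub = 1*4 = 4.
Iteration 4: no further components; recursion stops.

Bearing, Cap, Clip, Gizmo, Hub, Rod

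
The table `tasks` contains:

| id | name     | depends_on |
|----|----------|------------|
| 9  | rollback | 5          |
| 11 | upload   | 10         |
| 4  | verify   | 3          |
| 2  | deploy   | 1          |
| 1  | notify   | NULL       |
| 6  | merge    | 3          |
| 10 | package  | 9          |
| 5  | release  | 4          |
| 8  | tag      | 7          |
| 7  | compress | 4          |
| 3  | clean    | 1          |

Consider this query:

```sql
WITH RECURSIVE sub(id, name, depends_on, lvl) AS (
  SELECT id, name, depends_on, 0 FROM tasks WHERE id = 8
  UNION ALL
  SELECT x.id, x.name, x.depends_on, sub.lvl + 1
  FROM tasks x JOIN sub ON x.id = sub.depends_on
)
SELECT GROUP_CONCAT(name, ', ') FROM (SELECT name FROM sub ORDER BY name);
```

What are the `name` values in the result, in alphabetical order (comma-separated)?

Base: id=8 (tag), depends_on=7, lvl 0.
Iteration 1: join on id=7 -> compress (id 7, depends_on=4, lvl 1).
Iteration 2: join on id=4 -> verify (id 4, depends_on=3, lvl 2).
Iteration 3: join on id=3 -> clean (id 3, depends_on=1, lvl 3).
Iteration 4: join on id=1 -> notify (id 1, depends_on=NULL, lvl 4).
Iteration 5: depends_on is NULL; no match; recursion stops.

clean, compress, notify, tag, verify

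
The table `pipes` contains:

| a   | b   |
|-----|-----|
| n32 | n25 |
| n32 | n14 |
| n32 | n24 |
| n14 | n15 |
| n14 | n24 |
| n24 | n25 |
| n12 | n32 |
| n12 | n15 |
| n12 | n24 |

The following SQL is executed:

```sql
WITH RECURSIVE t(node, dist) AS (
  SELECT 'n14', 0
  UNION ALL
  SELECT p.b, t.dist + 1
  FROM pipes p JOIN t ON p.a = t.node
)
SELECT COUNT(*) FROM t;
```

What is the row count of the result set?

4

Base: (n14, dist=0).
Iteration 1: edges from {n14} -> (n15, dist=1), (n24, dist=1).
Iteration 2: edges from {n15,n24} -> (n25, dist=2).
Iteration 3: no outgoing edges from {n25}; recursion stops.
Total rows emitted: 4.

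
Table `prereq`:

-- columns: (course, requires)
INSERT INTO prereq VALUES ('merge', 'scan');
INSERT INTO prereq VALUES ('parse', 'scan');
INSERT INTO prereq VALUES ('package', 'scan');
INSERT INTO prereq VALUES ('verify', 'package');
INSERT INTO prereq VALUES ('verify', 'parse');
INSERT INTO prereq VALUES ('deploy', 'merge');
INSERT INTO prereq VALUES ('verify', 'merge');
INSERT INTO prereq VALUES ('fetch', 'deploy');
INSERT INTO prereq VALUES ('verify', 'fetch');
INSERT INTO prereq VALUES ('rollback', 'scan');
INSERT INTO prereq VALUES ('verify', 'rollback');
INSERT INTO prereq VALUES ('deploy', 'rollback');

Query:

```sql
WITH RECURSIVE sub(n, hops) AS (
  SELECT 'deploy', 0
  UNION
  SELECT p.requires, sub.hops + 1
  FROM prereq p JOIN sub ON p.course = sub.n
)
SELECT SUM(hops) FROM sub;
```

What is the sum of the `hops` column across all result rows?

Base: (deploy, hops=0).
Iteration 1: edges from {deploy} -> (merge, hops=1), (rollback, hops=1).
Iteration 2: edges from {merge,rollback} -> (scan, hops=2). [UNION drops 1 duplicate row(s)]
Iteration 3: no outgoing edges from {scan}; recursion stops.
SUM(hops) = 0 + 1 + 1 + 2 = 4.

4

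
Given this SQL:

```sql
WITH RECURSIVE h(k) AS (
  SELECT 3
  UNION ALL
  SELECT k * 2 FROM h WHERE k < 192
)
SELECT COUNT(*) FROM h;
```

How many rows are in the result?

Base: k=3.
Iteration 1: 3 < 192 holds -> k = 3 * 2 = 6.
Iteration 2: 6 < 192 holds -> k = 6 * 2 = 12.
Iteration 3: 12 < 192 holds -> k = 12 * 2 = 24.
Iteration 4: 24 < 192 holds -> k = 24 * 2 = 48.
Iteration 5: 48 < 192 holds -> k = 48 * 2 = 96.
Iteration 6: 96 < 192 holds -> k = 96 * 2 = 192.
Iteration 7: 192 < 192 fails; recursion stops.
Total rows emitted: 7.

7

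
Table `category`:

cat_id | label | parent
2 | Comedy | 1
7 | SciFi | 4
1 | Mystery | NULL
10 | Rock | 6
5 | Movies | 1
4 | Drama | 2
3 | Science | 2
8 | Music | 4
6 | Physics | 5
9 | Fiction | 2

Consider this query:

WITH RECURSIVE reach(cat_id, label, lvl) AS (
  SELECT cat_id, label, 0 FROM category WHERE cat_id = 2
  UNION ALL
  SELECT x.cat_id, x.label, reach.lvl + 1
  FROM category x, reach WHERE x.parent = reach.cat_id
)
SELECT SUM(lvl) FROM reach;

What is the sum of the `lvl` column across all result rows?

Base: cat_id=2 (Comedy) at lvl 0.
Iteration 1: rows with parent in {2} -> Science (id 3, lvl 1), Drama (id 4, lvl 1), Fiction (id 9, lvl 1).
Iteration 2: rows with parent in {3,4,9} -> SciFi (id 7, lvl 2), Music (id 8, lvl 2).
Iteration 3: no rows with parent in {7,8}; recursion stops.
SUM(lvl) = 0 + 1 + 1 + 1 + 2 + 2 = 7.

7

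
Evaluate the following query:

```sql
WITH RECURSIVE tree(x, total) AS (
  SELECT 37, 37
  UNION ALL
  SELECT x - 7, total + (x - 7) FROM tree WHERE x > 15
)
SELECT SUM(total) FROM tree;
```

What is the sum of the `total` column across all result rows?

415

Base: x=37, total=37.
Iteration 1: 37 > 15 holds -> x = 37 - 7 = 30, total = 37 + 30 = 67.
Iteration 2: 30 > 15 holds -> x = 30 - 7 = 23, total = 67 + 23 = 90.
Iteration 3: 23 > 15 holds -> x = 23 - 7 = 16, total = 90 + 16 = 106.
Iteration 4: 16 > 15 holds -> x = 16 - 7 = 9, total = 106 + 9 = 115.
Iteration 5: 9 > 15 fails; recursion stops.
SUM(total) = 37 + 67 + 90 + 106 + 115 = 415.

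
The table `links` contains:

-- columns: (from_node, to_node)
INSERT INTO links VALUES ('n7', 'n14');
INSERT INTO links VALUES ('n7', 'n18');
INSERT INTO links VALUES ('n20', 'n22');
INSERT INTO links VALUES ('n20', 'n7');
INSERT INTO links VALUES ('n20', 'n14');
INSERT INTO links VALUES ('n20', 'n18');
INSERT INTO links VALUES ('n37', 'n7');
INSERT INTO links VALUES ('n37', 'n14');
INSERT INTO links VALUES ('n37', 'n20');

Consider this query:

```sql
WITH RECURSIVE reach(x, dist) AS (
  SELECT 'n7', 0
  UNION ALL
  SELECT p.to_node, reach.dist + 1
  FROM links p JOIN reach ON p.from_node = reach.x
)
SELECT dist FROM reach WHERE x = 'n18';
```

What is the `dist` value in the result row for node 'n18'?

1

Base: (n7, dist=0).
Iteration 1: edges from {n7} -> (n14, dist=1), (n18, dist=1).
Iteration 2: no outgoing edges from {n14,n18}; recursion stops.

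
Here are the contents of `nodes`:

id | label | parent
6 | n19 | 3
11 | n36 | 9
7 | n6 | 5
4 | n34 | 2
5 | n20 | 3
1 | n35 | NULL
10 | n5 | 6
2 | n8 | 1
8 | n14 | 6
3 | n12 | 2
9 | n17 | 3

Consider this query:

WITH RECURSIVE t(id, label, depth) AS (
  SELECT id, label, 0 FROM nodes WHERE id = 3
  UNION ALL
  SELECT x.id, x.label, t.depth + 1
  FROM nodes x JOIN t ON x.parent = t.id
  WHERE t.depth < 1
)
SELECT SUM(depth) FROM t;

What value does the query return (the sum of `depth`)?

3

Base: id=3 (n12) at depth 0.
Iteration 1: rows with parent in {3} -> n20 (id 5, depth 1), n19 (id 6, depth 1), n17 (id 9, depth 1).
Iteration 2: depth < 1 fails for all current rows; recursion stops.
SUM(depth) = 0 + 1 + 1 + 1 = 3.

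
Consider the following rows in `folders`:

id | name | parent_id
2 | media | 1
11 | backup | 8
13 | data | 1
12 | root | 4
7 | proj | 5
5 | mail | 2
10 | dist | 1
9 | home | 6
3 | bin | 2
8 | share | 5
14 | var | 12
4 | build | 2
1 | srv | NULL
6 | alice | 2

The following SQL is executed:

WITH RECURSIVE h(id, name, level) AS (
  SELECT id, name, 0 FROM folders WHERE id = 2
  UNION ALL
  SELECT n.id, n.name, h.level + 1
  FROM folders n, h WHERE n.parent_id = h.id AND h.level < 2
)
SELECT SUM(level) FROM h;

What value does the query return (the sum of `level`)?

12

Base: id=2 (media) at level 0.
Iteration 1: rows with parent_id in {2} -> bin (id 3, level 1), build (id 4, level 1), mail (id 5, level 1), alice (id 6, level 1).
Iteration 2: rows with parent_id in {3,4,5,6} -> proj (id 7, level 2), share (id 8, level 2), home (id 9, level 2), root (id 12, level 2).
Iteration 3: level < 2 fails for all current rows; recursion stops.
SUM(level) = 0 + 1 + 1 + 1 + 1 + 2 + 2 + 2 + 2 = 12.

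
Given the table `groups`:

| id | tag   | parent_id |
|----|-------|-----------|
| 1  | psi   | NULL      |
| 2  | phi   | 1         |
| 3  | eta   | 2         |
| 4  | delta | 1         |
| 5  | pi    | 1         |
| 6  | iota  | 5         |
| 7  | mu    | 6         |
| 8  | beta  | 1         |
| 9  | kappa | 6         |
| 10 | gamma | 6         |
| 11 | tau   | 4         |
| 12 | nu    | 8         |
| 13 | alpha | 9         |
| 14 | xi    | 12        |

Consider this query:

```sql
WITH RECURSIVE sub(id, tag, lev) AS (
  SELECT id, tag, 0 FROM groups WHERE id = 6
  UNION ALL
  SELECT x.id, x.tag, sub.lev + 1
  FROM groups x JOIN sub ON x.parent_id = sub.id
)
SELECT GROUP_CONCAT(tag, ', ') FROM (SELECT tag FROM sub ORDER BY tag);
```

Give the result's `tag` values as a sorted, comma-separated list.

Base: id=6 (iota) at lev 0.
Iteration 1: rows with parent_id in {6} -> mu (id 7, lev 1), kappa (id 9, lev 1), gamma (id 10, lev 1).
Iteration 2: rows with parent_id in {7,9,10} -> alpha (id 13, lev 2).
Iteration 3: no rows with parent_id in {13}; recursion stops.

alpha, gamma, iota, kappa, mu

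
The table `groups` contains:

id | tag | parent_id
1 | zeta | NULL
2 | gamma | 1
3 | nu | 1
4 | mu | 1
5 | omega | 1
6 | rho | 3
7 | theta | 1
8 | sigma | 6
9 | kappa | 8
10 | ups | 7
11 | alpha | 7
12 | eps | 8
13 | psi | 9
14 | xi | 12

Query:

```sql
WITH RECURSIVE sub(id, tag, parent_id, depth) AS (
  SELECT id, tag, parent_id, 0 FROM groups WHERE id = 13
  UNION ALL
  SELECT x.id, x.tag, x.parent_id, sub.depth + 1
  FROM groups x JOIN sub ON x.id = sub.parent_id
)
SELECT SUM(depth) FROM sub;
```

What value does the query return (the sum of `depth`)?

15

Base: id=13 (psi), parent_id=9, depth 0.
Iteration 1: join on id=9 -> kappa (id 9, parent_id=8, depth 1).
Iteration 2: join on id=8 -> sigma (id 8, parent_id=6, depth 2).
Iteration 3: join on id=6 -> rho (id 6, parent_id=3, depth 3).
Iteration 4: join on id=3 -> nu (id 3, parent_id=1, depth 4).
Iteration 5: join on id=1 -> zeta (id 1, parent_id=NULL, depth 5).
Iteration 6: parent_id is NULL; no match; recursion stops.
SUM(depth) = 0 + 1 + 2 + 3 + 4 + 5 = 15.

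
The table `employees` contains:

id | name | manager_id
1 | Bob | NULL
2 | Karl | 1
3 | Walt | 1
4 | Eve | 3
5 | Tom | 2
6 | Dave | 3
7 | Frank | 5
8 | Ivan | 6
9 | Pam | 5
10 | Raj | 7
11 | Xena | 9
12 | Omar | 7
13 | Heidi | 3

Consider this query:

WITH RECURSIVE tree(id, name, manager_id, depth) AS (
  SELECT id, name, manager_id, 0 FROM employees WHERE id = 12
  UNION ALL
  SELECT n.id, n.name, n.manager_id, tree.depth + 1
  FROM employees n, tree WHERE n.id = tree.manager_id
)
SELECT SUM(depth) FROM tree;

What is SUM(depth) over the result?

10

Base: id=12 (Omar), manager_id=7, depth 0.
Iteration 1: join on id=7 -> Frank (id 7, manager_id=5, depth 1).
Iteration 2: join on id=5 -> Tom (id 5, manager_id=2, depth 2).
Iteration 3: join on id=2 -> Karl (id 2, manager_id=1, depth 3).
Iteration 4: join on id=1 -> Bob (id 1, manager_id=NULL, depth 4).
Iteration 5: manager_id is NULL; no match; recursion stops.
SUM(depth) = 0 + 1 + 2 + 3 + 4 = 10.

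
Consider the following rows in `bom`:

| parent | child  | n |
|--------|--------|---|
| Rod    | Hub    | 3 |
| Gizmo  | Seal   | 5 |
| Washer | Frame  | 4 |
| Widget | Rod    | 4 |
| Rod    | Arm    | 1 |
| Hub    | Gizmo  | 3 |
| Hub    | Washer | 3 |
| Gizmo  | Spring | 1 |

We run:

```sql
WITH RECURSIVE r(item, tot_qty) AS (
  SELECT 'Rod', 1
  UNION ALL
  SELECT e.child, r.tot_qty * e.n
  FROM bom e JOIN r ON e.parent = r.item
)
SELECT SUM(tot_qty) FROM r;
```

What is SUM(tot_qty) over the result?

Base: (Rod, tot_qty=1).
Iteration 1: components of {Rod} -> Arm = 1*1 = 1, Hub = 1*3 = 3.
Iteration 2: components of {Arm,Hub} -> Gizmo = 3*3 = 9, Washer = 3*3 = 9.
Iteration 3: components of {Gizmo,Washer} -> Frame = 9*4 = 36, Seal = 9*5 = 45, Spring = 9*1 = 9.
Iteration 4: no further components; recursion stops.
SUM(tot_qty) = 1 + 3 + 1 + 9 + 9 + 45 + 9 + 36 = 113.

113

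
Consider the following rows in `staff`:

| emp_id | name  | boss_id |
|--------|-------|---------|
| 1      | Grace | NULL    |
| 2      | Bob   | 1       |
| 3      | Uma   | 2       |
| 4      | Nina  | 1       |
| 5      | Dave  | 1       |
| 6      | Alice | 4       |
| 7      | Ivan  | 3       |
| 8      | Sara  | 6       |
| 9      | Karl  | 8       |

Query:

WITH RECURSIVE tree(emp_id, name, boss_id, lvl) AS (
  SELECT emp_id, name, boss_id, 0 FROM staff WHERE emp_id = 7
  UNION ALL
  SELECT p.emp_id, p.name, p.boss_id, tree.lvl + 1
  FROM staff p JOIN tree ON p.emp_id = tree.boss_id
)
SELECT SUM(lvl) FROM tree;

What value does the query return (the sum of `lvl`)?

Base: emp_id=7 (Ivan), boss_id=3, lvl 0.
Iteration 1: join on emp_id=3 -> Uma (id 3, boss_id=2, lvl 1).
Iteration 2: join on emp_id=2 -> Bob (id 2, boss_id=1, lvl 2).
Iteration 3: join on emp_id=1 -> Grace (id 1, boss_id=NULL, lvl 3).
Iteration 4: boss_id is NULL; no match; recursion stops.
SUM(lvl) = 0 + 1 + 2 + 3 = 6.

6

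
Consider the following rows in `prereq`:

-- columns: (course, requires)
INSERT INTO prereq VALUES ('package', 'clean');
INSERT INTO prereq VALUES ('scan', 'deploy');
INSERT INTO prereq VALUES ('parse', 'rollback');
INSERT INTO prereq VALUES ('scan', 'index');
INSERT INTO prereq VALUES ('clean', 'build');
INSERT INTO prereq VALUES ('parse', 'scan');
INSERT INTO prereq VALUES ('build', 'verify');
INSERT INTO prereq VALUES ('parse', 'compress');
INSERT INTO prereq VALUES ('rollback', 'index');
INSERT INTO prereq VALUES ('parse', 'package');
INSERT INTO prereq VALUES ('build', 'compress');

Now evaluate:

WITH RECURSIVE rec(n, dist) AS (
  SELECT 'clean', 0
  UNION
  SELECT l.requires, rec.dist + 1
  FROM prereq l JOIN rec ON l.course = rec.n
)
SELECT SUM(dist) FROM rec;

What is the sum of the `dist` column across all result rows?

Base: (clean, dist=0).
Iteration 1: edges from {clean} -> (build, dist=1).
Iteration 2: edges from {build} -> (compress, dist=2), (verify, dist=2).
Iteration 3: no outgoing edges from {compress,verify}; recursion stops.
SUM(dist) = 0 + 1 + 2 + 2 = 5.

5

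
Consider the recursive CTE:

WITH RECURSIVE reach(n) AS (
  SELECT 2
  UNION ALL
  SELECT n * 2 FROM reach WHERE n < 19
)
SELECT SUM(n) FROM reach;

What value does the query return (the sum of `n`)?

62

Base: n=2.
Iteration 1: 2 < 19 holds -> n = 2 * 2 = 4.
Iteration 2: 4 < 19 holds -> n = 4 * 2 = 8.
Iteration 3: 8 < 19 holds -> n = 8 * 2 = 16.
Iteration 4: 16 < 19 holds -> n = 16 * 2 = 32.
Iteration 5: 32 < 19 fails; recursion stops.
SUM(n) = 2 + 4 + 8 + 16 + 32 = 62.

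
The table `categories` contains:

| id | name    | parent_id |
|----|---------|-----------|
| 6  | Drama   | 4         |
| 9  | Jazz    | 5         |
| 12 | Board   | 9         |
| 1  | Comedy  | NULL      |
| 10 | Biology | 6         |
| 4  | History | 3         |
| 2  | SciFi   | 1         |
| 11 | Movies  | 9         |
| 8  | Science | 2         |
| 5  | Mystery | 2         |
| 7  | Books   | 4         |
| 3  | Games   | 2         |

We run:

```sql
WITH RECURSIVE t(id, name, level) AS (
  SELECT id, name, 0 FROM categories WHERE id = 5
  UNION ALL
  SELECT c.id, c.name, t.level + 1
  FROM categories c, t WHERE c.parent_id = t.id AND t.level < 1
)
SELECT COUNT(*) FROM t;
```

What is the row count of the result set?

Base: id=5 (Mystery) at level 0.
Iteration 1: rows with parent_id in {5} -> Jazz (id 9, level 1).
Iteration 2: level < 1 fails for all current rows; recursion stops.
Total rows emitted: 2.

2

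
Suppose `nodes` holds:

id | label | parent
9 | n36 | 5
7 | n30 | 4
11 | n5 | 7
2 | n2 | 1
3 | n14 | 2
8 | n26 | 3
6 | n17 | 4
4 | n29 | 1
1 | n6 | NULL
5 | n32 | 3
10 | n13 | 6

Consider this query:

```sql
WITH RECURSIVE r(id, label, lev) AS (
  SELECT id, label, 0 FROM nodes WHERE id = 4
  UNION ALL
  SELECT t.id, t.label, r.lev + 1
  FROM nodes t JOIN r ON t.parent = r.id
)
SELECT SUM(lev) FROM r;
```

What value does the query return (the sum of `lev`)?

6

Base: id=4 (n29) at lev 0.
Iteration 1: rows with parent in {4} -> n17 (id 6, lev 1), n30 (id 7, lev 1).
Iteration 2: rows with parent in {6,7} -> n13 (id 10, lev 2), n5 (id 11, lev 2).
Iteration 3: no rows with parent in {10,11}; recursion stops.
SUM(lev) = 0 + 1 + 1 + 2 + 2 = 6.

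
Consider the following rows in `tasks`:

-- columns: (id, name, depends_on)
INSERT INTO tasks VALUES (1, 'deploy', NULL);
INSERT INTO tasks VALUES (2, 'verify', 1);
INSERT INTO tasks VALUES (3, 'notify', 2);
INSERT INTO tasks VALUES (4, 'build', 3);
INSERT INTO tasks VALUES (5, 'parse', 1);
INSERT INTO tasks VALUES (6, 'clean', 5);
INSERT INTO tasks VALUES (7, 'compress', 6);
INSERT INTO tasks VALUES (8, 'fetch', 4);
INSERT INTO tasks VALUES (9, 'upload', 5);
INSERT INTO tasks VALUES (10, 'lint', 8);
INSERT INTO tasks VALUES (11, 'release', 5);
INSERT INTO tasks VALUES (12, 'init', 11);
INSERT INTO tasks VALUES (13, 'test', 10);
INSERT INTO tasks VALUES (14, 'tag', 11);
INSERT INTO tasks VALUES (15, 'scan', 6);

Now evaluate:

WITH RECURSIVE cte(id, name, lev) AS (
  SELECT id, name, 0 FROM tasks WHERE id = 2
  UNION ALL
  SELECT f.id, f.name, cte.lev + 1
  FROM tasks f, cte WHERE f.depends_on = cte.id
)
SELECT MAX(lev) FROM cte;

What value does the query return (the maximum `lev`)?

5

Base: id=2 (verify) at lev 0.
Iteration 1: rows with depends_on in {2} -> notify (id 3, lev 1).
Iteration 2: rows with depends_on in {3} -> build (id 4, lev 2).
Iteration 3: rows with depends_on in {4} -> fetch (id 8, lev 3).
Iteration 4: rows with depends_on in {8} -> lint (id 10, lev 4).
Iteration 5: rows with depends_on in {10} -> test (id 13, lev 5).
Iteration 6: no rows with depends_on in {13}; recursion stops.
lev values: 0, 1, 2, 3, 4, 5; the maximum is 5.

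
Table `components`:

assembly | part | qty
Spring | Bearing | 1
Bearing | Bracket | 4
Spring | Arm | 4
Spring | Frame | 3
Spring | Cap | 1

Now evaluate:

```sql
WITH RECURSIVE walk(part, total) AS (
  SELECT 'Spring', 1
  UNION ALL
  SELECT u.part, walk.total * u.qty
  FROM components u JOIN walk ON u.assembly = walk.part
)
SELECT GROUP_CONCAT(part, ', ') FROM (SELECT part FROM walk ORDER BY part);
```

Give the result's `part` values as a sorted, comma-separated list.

Arm, Bearing, Bracket, Cap, Frame, Spring

Base: (Spring, total=1).
Iteration 1: components of {Spring} -> Arm = 1*4 = 4, Bearing = 1*1 = 1, Cap = 1*1 = 1, Frame = 1*3 = 3.
Iteration 2: components of {Arm,Bearing,Cap,Frame} -> Bracket = 1*4 = 4.
Iteration 3: no further components; recursion stops.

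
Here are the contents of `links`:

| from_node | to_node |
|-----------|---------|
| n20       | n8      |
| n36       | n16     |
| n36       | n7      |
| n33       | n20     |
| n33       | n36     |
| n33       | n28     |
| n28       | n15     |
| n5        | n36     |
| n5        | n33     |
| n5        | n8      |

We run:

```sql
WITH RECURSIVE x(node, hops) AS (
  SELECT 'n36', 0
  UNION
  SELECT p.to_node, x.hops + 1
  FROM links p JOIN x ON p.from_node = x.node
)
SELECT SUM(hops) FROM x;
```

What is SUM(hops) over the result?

Base: (n36, hops=0).
Iteration 1: edges from {n36} -> (n16, hops=1), (n7, hops=1).
Iteration 2: no outgoing edges from {n16,n7}; recursion stops.
SUM(hops) = 0 + 1 + 1 = 2.

2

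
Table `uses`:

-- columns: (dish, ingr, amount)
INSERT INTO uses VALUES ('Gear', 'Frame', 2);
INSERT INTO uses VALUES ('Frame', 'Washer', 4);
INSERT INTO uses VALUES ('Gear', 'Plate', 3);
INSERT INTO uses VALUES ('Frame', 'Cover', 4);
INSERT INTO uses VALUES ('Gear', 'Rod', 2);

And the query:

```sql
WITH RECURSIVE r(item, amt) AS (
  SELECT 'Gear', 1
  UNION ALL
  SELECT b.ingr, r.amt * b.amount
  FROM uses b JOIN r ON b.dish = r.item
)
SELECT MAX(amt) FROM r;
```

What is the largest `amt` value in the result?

Base: (Gear, amt=1).
Iteration 1: components of {Gear} -> Frame = 1*2 = 2, Plate = 1*3 = 3, Rod = 1*2 = 2.
Iteration 2: components of {Frame,Plate,Rod} -> Cover = 2*4 = 8, Washer = 2*4 = 8.
Iteration 3: no further components; recursion stops.
amt values: 1, 2, 3, 2, 8, 8; the maximum is 8.

8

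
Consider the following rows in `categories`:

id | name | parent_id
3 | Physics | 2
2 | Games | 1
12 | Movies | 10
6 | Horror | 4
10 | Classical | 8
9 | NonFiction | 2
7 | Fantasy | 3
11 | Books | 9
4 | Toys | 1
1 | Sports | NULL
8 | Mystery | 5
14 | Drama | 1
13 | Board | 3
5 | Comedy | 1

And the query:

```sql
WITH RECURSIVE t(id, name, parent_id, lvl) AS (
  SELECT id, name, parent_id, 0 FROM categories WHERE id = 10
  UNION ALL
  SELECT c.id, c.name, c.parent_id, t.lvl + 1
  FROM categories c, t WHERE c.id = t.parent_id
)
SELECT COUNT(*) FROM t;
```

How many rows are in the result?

4

Base: id=10 (Classical), parent_id=8, lvl 0.
Iteration 1: join on id=8 -> Mystery (id 8, parent_id=5, lvl 1).
Iteration 2: join on id=5 -> Comedy (id 5, parent_id=1, lvl 2).
Iteration 3: join on id=1 -> Sports (id 1, parent_id=NULL, lvl 3).
Iteration 4: parent_id is NULL; no match; recursion stops.
Total rows emitted: 4.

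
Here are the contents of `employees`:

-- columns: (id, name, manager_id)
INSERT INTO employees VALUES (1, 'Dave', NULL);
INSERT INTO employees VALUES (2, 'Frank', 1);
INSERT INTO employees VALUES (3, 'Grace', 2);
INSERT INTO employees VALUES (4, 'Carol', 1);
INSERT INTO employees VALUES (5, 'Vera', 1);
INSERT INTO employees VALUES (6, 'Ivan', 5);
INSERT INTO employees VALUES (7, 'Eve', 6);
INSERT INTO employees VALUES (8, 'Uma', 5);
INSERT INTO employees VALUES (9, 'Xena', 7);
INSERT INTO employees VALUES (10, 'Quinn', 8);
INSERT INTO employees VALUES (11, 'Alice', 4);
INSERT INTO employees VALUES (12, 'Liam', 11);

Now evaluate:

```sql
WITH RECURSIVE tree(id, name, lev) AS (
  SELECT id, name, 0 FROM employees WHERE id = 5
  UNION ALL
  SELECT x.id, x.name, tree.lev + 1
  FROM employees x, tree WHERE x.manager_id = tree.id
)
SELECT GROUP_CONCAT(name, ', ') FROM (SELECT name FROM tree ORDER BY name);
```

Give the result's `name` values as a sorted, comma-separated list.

Eve, Ivan, Quinn, Uma, Vera, Xena

Base: id=5 (Vera) at lev 0.
Iteration 1: rows with manager_id in {5} -> Ivan (id 6, lev 1), Uma (id 8, lev 1).
Iteration 2: rows with manager_id in {6,8} -> Eve (id 7, lev 2), Quinn (id 10, lev 2).
Iteration 3: rows with manager_id in {7,10} -> Xena (id 9, lev 3).
Iteration 4: no rows with manager_id in {9}; recursion stops.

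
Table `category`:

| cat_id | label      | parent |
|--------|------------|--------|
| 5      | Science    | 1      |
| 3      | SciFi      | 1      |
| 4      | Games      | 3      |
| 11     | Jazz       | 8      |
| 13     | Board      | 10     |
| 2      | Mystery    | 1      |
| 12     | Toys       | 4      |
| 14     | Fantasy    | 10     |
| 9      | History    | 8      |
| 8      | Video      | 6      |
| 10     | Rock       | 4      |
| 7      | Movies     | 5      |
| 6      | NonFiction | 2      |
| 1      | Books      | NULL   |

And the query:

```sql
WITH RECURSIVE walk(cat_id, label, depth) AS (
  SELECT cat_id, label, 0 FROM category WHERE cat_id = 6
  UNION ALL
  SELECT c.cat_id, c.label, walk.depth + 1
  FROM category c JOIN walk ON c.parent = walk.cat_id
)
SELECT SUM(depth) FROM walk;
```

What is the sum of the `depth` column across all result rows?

5

Base: cat_id=6 (NonFiction) at depth 0.
Iteration 1: rows with parent in {6} -> Video (id 8, depth 1).
Iteration 2: rows with parent in {8} -> History (id 9, depth 2), Jazz (id 11, depth 2).
Iteration 3: no rows with parent in {9,11}; recursion stops.
SUM(depth) = 0 + 1 + 2 + 2 = 5.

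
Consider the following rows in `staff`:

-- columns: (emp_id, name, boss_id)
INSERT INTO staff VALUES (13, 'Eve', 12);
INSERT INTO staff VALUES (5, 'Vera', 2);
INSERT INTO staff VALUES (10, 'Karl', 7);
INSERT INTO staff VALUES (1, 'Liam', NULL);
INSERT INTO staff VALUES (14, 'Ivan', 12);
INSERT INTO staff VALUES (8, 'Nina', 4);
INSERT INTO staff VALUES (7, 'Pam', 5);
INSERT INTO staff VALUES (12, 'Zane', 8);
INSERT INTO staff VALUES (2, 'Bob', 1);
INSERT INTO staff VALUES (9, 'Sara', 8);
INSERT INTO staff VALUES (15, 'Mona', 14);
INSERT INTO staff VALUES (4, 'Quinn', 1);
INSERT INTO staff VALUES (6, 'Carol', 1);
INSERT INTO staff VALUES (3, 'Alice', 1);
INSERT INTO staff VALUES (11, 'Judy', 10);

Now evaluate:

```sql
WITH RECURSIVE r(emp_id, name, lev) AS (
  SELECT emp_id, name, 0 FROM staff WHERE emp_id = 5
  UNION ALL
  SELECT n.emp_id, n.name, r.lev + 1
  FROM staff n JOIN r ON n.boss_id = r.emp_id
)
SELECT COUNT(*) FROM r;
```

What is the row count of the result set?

4

Base: emp_id=5 (Vera) at lev 0.
Iteration 1: rows with boss_id in {5} -> Pam (id 7, lev 1).
Iteration 2: rows with boss_id in {7} -> Karl (id 10, lev 2).
Iteration 3: rows with boss_id in {10} -> Judy (id 11, lev 3).
Iteration 4: no rows with boss_id in {11}; recursion stops.
Total rows emitted: 4.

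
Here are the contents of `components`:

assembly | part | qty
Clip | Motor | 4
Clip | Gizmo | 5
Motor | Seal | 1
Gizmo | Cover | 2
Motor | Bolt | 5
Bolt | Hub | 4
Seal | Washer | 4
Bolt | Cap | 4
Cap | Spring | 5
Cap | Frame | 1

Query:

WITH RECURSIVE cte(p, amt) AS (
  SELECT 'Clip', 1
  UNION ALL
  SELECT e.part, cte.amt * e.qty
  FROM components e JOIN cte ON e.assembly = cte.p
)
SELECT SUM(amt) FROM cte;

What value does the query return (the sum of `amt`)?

Base: (Clip, amt=1).
Iteration 1: components of {Clip} -> Gizmo = 1*5 = 5, Motor = 1*4 = 4.
Iteration 2: components of {Gizmo,Motor} -> Bolt = 4*5 = 20, Cover = 5*2 = 10, Seal = 4*1 = 4.
Iteration 3: components of {Bolt,Cover,Seal} -> Cap = 20*4 = 80, Hub = 20*4 = 80, Washer = 4*4 = 16.
Iteration 4: components of {Cap,Hub,Washer} -> Frame = 80*1 = 80, Spring = 80*5 = 400.
Iteration 5: no further components; recursion stops.
SUM(amt) = 1 + 4 + 5 + 4 + 20 + 10 + 16 + 80 + 80 + 400 + 80 = 700.

700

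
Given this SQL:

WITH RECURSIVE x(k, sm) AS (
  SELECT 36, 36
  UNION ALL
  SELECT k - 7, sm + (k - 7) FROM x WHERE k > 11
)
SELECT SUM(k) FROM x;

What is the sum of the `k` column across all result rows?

110

Base: k=36, sm=36.
Iteration 1: 36 > 11 holds -> k = 36 - 7 = 29, sm = 36 + 29 = 65.
Iteration 2: 29 > 11 holds -> k = 29 - 7 = 22, sm = 65 + 22 = 87.
Iteration 3: 22 > 11 holds -> k = 22 - 7 = 15, sm = 87 + 15 = 102.
Iteration 4: 15 > 11 holds -> k = 15 - 7 = 8, sm = 102 + 8 = 110.
Iteration 5: 8 > 11 fails; recursion stops.
SUM(k) = 36 + 29 + 22 + 15 + 8 = 110.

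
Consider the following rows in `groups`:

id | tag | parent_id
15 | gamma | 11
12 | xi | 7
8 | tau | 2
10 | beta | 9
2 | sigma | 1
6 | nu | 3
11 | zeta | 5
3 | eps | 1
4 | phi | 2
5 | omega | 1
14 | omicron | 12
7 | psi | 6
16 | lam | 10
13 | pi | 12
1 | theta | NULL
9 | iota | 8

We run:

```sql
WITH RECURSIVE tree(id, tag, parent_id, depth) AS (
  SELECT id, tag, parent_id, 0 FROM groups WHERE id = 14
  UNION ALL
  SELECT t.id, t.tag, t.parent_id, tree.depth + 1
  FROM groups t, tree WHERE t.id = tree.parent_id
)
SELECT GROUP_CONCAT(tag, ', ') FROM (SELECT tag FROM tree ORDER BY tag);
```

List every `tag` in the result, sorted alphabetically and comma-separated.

Base: id=14 (omicron), parent_id=12, depth 0.
Iteration 1: join on id=12 -> xi (id 12, parent_id=7, depth 1).
Iteration 2: join on id=7 -> psi (id 7, parent_id=6, depth 2).
Iteration 3: join on id=6 -> nu (id 6, parent_id=3, depth 3).
Iteration 4: join on id=3 -> eps (id 3, parent_id=1, depth 4).
Iteration 5: join on id=1 -> theta (id 1, parent_id=NULL, depth 5).
Iteration 6: parent_id is NULL; no match; recursion stops.

eps, nu, omicron, psi, theta, xi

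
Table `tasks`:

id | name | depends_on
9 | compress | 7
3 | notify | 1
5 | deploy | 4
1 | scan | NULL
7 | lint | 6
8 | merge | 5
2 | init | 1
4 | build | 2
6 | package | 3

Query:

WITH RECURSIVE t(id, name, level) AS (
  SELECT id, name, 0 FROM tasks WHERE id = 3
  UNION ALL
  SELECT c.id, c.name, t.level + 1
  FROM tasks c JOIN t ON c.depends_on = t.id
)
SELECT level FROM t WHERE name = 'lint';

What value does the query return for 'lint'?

2

Base: id=3 (notify) at level 0.
Iteration 1: rows with depends_on in {3} -> package (id 6, level 1).
Iteration 2: rows with depends_on in {6} -> lint (id 7, level 2).
Iteration 3: rows with depends_on in {7} -> compress (id 9, level 3).
Iteration 4: no rows with depends_on in {9}; recursion stops.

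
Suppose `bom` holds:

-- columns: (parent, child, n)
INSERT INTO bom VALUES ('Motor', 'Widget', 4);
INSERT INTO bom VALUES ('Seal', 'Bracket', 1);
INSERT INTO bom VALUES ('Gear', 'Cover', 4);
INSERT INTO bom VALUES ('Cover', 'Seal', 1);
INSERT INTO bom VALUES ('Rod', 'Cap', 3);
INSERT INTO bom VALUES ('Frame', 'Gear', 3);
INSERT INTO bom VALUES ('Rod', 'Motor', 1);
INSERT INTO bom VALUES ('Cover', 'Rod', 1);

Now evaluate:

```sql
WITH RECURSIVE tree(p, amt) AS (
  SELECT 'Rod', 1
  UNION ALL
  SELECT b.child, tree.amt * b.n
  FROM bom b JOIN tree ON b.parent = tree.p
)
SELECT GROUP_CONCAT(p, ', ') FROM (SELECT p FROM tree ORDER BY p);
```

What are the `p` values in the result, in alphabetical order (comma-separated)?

Base: (Rod, amt=1).
Iteration 1: components of {Rod} -> Cap = 1*3 = 3, Motor = 1*1 = 1.
Iteration 2: components of {Cap,Motor} -> Widget = 1*4 = 4.
Iteration 3: no further components; recursion stops.

Cap, Motor, Rod, Widget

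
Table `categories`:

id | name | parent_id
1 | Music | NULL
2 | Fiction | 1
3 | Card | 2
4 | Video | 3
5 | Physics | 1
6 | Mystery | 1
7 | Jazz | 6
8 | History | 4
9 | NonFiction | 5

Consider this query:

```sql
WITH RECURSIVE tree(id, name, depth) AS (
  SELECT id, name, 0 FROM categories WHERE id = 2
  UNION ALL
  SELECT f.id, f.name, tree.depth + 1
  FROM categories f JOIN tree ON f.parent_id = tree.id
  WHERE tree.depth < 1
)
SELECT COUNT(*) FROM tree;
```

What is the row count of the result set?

Base: id=2 (Fiction) at depth 0.
Iteration 1: rows with parent_id in {2} -> Card (id 3, depth 1).
Iteration 2: depth < 1 fails for all current rows; recursion stops.
Total rows emitted: 2.

2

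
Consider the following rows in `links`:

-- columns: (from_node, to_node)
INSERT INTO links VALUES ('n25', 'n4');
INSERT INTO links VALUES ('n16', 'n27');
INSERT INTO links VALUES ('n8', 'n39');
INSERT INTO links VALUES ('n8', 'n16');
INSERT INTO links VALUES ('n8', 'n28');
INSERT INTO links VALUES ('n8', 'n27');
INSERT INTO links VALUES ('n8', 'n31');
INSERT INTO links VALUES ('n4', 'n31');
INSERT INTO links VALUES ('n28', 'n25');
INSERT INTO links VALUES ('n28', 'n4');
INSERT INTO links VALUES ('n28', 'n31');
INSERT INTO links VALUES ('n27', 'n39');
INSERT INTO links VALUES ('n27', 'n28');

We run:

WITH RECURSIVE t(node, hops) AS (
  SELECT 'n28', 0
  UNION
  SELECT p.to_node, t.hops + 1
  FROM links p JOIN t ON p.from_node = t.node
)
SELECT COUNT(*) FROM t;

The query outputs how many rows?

7

Base: (n28, hops=0).
Iteration 1: edges from {n28} -> (n25, hops=1), (n31, hops=1), (n4, hops=1).
Iteration 2: edges from {n25,n31,n4} -> (n31, hops=2), (n4, hops=2).
Iteration 3: edges from {n31,n4} -> (n31, hops=3).
Iteration 4: no outgoing edges from {n31}; recursion stops.
Total rows emitted: 7.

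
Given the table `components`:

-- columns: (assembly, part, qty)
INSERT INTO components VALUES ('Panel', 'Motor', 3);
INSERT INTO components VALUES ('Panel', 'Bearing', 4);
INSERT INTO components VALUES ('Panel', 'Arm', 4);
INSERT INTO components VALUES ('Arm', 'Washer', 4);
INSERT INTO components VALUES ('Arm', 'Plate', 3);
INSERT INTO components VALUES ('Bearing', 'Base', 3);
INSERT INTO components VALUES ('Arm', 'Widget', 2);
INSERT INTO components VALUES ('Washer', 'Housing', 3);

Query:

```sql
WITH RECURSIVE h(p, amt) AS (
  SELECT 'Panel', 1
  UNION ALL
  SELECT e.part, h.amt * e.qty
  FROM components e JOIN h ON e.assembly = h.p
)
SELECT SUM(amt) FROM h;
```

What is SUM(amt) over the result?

108

Base: (Panel, amt=1).
Iteration 1: components of {Panel} -> Arm = 1*4 = 4, Bearing = 1*4 = 4, Motor = 1*3 = 3.
Iteration 2: components of {Arm,Bearing,Motor} -> Base = 4*3 = 12, Plate = 4*3 = 12, Washer = 4*4 = 16, Widget = 4*2 = 8.
Iteration 3: components of {Base,Plate,Washer,Widget} -> Housing = 16*3 = 48.
Iteration 4: no further components; recursion stops.
SUM(amt) = 1 + 3 + 4 + 4 + 12 + 16 + 12 + 8 + 48 = 108.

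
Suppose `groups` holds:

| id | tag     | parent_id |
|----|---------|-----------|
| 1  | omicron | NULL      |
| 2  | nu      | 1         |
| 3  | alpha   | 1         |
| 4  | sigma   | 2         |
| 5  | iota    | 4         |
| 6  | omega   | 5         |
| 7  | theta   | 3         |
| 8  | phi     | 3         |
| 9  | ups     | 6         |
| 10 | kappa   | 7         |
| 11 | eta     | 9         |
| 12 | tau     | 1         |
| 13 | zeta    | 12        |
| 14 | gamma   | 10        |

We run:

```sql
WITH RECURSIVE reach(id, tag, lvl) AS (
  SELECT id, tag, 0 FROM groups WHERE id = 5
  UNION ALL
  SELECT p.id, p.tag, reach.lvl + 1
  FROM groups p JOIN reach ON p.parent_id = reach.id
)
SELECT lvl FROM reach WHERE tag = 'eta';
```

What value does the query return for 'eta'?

Base: id=5 (iota) at lvl 0.
Iteration 1: rows with parent_id in {5} -> omega (id 6, lvl 1).
Iteration 2: rows with parent_id in {6} -> ups (id 9, lvl 2).
Iteration 3: rows with parent_id in {9} -> eta (id 11, lvl 3).
Iteration 4: no rows with parent_id in {11}; recursion stops.

3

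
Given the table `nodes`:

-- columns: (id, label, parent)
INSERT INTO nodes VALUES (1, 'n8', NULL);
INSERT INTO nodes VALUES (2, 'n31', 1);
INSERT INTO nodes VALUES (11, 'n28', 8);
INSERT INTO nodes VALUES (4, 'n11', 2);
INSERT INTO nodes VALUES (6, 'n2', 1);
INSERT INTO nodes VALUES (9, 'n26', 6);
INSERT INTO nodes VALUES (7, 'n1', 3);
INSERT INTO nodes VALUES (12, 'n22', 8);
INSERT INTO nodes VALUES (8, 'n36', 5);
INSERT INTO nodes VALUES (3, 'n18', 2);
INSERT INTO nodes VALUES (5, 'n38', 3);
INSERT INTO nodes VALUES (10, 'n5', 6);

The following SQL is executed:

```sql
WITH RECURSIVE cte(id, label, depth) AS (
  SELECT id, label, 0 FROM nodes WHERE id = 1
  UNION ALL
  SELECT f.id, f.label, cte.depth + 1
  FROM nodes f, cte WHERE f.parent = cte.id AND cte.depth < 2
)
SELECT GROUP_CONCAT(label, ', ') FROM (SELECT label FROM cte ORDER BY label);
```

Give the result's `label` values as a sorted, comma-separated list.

Base: id=1 (n8) at depth 0.
Iteration 1: rows with parent in {1} -> n31 (id 2, depth 1), n2 (id 6, depth 1).
Iteration 2: rows with parent in {2,6} -> n18 (id 3, depth 2), n11 (id 4, depth 2), n26 (id 9, depth 2), n5 (id 10, depth 2).
Iteration 3: depth < 2 fails for all current rows; recursion stops.

n11, n18, n2, n26, n31, n5, n8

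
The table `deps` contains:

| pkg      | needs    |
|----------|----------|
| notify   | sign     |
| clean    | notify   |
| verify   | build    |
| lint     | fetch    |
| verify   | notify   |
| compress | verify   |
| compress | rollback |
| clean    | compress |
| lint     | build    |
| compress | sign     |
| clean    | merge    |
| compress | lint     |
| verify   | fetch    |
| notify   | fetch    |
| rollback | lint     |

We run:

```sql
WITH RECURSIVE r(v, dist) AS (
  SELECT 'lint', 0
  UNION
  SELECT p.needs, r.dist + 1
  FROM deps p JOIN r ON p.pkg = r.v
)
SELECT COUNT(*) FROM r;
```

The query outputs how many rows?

3

Base: (lint, dist=0).
Iteration 1: edges from {lint} -> (build, dist=1), (fetch, dist=1).
Iteration 2: no outgoing edges from {build,fetch}; recursion stops.
Total rows emitted: 3.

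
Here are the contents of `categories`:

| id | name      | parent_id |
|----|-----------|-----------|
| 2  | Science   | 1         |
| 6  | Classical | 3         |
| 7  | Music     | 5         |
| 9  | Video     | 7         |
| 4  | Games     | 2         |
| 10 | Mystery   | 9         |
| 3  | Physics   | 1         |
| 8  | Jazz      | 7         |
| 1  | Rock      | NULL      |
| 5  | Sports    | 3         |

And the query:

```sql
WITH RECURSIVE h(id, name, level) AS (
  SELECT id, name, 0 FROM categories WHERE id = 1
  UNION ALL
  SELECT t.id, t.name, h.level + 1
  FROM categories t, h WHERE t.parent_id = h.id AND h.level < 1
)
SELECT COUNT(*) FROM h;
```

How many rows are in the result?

Base: id=1 (Rock) at level 0.
Iteration 1: rows with parent_id in {1} -> Science (id 2, level 1), Physics (id 3, level 1).
Iteration 2: level < 1 fails for all current rows; recursion stops.
Total rows emitted: 3.

3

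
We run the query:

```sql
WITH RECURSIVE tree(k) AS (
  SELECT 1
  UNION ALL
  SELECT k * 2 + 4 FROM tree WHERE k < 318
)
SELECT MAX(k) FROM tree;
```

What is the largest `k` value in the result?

636

Base: k=1.
Iteration 1: 1 < 318 holds -> k = 1 * 2 + 4 = 6.
Iteration 2: 6 < 318 holds -> k = 6 * 2 + 4 = 16.
Iteration 3: 16 < 318 holds -> k = 16 * 2 + 4 = 36.
Iteration 4: 36 < 318 holds -> k = 36 * 2 + 4 = 76.
Iteration 5: 76 < 318 holds -> k = 76 * 2 + 4 = 156.
Iteration 6: 156 < 318 holds -> k = 156 * 2 + 4 = 316.
Iteration 7: 316 < 318 holds -> k = 316 * 2 + 4 = 636.
Iteration 8: 636 < 318 fails; recursion stops.
k values: 1, 6, 16, 36, 76, 156, 316, 636; the maximum is 636.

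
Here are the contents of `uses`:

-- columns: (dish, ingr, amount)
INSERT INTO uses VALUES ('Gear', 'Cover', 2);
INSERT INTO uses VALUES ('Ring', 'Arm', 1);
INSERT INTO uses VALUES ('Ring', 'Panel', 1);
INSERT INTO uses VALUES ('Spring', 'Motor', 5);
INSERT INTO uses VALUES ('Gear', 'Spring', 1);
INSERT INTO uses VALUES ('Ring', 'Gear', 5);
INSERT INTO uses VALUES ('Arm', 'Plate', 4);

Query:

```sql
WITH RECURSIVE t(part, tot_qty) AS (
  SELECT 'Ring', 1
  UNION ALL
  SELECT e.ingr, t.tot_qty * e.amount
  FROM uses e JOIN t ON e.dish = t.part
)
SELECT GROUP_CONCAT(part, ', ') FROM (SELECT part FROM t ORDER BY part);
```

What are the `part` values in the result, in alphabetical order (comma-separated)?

Base: (Ring, tot_qty=1).
Iteration 1: components of {Ring} -> Arm = 1*1 = 1, Gear = 1*5 = 5, Panel = 1*1 = 1.
Iteration 2: components of {Arm,Gear,Panel} -> Cover = 5*2 = 10, Plate = 1*4 = 4, Spring = 5*1 = 5.
Iteration 3: components of {Cover,Plate,Spring} -> Motor = 5*5 = 25.
Iteration 4: no further components; recursion stops.

Arm, Cover, Gear, Motor, Panel, Plate, Ring, Spring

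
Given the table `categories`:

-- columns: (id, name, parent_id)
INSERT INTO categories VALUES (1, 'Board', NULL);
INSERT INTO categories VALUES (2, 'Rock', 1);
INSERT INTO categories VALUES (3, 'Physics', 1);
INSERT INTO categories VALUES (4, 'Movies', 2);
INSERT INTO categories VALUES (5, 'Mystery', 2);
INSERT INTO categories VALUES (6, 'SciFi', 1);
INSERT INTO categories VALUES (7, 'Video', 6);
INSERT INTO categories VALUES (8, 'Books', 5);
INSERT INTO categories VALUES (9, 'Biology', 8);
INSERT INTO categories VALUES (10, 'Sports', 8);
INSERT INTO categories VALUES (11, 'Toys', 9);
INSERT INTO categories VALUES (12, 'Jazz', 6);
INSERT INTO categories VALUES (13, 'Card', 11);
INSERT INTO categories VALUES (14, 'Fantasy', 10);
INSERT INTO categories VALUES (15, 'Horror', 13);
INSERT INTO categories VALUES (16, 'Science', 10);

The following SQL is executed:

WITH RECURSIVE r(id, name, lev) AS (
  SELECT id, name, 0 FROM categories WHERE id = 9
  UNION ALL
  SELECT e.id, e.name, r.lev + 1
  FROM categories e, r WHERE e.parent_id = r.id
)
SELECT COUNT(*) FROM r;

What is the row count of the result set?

4

Base: id=9 (Biology) at lev 0.
Iteration 1: rows with parent_id in {9} -> Toys (id 11, lev 1).
Iteration 2: rows with parent_id in {11} -> Card (id 13, lev 2).
Iteration 3: rows with parent_id in {13} -> Horror (id 15, lev 3).
Iteration 4: no rows with parent_id in {15}; recursion stops.
Total rows emitted: 4.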